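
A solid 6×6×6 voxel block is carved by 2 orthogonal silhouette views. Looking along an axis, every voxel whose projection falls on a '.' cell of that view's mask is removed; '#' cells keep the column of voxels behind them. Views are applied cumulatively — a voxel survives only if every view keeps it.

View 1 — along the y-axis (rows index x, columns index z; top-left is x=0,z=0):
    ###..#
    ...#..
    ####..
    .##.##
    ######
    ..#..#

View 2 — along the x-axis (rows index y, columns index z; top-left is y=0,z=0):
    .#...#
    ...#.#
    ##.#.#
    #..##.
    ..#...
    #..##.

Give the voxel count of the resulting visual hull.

50 voxels

before carving: 216 voxels (6×6×6)
[1] y-view keeps 21 columns → grid now 126
[2] x-view keeps 15 columns → grid now 50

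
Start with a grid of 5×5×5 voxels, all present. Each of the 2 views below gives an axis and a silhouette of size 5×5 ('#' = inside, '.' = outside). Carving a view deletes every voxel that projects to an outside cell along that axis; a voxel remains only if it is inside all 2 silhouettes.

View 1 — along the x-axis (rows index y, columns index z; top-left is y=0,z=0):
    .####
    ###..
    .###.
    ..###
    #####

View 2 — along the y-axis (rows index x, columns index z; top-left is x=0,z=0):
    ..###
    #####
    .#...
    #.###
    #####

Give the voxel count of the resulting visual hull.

start: 5×5×5 = 125 voxels
carve view 1 (along x, YZ-mask fill 18/25): 90 voxels remain
carve view 2 (along y, XZ-mask fill 18/25): 66 voxels remain

voxel count = 66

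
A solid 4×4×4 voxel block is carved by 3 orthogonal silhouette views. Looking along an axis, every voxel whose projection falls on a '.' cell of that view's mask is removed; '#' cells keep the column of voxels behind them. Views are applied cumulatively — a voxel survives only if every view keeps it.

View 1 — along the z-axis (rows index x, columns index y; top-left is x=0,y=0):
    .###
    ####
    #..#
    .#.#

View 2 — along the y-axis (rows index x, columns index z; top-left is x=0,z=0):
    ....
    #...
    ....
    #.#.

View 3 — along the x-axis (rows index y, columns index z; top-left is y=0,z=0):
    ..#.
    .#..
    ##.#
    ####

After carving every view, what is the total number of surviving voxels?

initial block: 4^3 = 64
V1 z: intersect with XY mask (11 set) -- 44 left
V2 y: intersect with XZ mask (3 set) -- 8 left
V3 x: intersect with YZ mask (9 set) -- 4 left

4 voxels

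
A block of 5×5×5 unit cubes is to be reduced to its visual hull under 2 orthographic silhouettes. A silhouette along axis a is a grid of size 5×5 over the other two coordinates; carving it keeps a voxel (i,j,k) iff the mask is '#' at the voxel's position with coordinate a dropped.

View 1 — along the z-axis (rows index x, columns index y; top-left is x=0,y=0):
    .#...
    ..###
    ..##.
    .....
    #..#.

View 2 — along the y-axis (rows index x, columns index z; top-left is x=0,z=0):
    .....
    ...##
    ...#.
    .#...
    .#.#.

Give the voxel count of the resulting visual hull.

full grid |V| = 125
  1. axis=2 (XY plane), |mask|=8  ⇒  voxels=40
  2. axis=1 (XZ plane), |mask|=6  ⇒  voxels=12

12 voxels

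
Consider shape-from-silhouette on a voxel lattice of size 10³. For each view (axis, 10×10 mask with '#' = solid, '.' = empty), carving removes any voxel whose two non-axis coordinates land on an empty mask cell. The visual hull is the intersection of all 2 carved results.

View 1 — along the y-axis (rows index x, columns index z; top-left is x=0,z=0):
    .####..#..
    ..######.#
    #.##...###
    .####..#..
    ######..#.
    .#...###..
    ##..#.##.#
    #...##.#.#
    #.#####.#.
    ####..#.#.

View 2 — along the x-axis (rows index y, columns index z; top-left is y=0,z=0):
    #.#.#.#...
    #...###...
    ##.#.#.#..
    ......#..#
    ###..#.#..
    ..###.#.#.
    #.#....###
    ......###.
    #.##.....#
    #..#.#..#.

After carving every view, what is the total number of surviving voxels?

full grid |V| = 1000
step 1: project along y, AND mask (58/100) → |grid| = 580
step 2: project along x, AND mask (41/100) → |grid| = 239

239 voxels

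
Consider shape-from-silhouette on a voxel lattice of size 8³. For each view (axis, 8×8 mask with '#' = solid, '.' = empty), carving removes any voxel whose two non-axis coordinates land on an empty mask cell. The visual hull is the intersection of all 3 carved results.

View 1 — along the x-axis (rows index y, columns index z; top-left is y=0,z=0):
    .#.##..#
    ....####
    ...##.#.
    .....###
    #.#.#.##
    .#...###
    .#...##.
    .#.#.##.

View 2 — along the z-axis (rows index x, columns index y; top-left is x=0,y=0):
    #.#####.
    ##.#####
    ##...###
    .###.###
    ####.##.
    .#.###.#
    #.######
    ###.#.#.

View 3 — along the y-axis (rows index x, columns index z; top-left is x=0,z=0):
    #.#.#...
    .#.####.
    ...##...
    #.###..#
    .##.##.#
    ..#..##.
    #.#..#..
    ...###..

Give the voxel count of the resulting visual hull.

before carving: 512 voxels (8×8×8)
carve view 1 (along x, YZ-mask fill 30/64): 240 voxels remain
carve view 2 (along z, XY-mask fill 47/64): 175 voxels remain
carve view 3 (along y, XZ-mask fill 29/64): 74 voxels remain

74 voxels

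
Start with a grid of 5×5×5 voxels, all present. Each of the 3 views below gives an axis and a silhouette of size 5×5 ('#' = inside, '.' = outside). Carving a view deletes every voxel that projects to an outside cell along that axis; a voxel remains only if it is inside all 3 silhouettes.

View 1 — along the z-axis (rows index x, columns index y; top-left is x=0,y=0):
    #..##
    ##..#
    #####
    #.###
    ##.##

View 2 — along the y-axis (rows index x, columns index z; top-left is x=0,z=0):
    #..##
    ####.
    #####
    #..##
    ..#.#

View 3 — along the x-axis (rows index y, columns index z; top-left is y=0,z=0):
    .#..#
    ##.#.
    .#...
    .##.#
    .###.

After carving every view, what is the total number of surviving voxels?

remaining voxels: 29

initial block: 5^3 = 125
carve view 1 (along z, XY-mask fill 19/25): 95 voxels remain
carve view 2 (along y, XZ-mask fill 17/25): 66 voxels remain
carve view 3 (along x, YZ-mask fill 12/25): 29 voxels remain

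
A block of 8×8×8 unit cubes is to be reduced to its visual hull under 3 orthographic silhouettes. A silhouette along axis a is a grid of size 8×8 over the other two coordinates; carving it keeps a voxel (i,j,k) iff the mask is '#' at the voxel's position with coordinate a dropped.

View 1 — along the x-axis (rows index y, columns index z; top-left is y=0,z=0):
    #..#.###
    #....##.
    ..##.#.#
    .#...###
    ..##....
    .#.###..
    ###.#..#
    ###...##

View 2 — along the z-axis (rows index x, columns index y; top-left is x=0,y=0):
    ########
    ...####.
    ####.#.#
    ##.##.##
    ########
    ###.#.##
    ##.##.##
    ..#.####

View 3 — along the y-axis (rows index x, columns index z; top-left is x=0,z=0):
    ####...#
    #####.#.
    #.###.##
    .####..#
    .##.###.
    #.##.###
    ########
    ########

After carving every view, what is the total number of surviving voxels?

start: 8×8×8 = 512 voxels
carve view 1 (along x, YZ-mask fill 32/64): 256 voxels remain
carve view 2 (along z, XY-mask fill 49/64): 196 voxels remain
carve view 3 (along y, XZ-mask fill 49/64): 146 voxels remain

146 voxels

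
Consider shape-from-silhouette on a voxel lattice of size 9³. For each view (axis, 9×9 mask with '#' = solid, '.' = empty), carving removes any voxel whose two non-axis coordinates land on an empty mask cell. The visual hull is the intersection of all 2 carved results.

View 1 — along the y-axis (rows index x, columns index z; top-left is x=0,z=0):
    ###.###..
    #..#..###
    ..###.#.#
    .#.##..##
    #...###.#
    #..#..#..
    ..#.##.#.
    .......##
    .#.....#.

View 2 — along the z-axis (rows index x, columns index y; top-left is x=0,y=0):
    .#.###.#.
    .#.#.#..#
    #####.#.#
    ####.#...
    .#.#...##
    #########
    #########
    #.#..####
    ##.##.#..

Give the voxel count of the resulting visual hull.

before carving: 729 voxels (9×9×9)
  1. axis=1 (XZ plane), |mask|=37  ⇒  voxels=333
  2. axis=2 (XY plane), |mask|=54  ⇒  voxels=215

remaining voxels: 215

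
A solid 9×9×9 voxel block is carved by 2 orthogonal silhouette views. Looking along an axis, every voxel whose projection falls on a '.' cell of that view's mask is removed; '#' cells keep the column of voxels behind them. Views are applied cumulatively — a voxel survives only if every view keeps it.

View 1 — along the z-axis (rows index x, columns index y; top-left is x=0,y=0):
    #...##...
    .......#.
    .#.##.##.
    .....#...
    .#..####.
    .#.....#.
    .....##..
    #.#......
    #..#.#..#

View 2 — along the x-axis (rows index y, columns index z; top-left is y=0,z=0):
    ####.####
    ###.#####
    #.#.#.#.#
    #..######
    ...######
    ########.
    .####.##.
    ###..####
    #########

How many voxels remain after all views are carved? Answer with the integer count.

initial block: 9^3 = 729
  1. axis=2 (XY plane), |mask|=25  ⇒  voxels=225
  2. axis=0 (YZ plane), |mask|=64  ⇒  voxels=180

180 voxels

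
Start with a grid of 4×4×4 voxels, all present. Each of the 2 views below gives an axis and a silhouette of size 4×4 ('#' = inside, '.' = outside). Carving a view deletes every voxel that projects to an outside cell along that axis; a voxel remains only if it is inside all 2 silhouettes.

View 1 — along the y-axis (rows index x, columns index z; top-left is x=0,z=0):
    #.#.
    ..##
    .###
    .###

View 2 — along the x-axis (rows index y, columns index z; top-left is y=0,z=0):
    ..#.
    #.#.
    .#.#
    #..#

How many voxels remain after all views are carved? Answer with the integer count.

|visual hull| = 18

before carving: 64 voxels (4×4×4)
V1 y: intersect with XZ mask (10 set) -- 40 left
V2 x: intersect with YZ mask (7 set) -- 18 left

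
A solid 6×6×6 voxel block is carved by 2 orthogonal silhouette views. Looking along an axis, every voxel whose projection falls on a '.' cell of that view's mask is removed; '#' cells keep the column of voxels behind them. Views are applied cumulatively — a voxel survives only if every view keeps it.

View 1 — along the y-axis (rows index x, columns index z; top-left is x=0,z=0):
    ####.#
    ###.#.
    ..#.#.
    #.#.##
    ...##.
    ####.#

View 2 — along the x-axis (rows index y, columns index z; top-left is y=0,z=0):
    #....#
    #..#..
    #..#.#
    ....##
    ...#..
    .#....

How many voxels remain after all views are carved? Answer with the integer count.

remaining voxels: 37

initial block: 6^3 = 216
[1] y-view keeps 22 columns → grid now 132
[2] x-view keeps 11 columns → grid now 37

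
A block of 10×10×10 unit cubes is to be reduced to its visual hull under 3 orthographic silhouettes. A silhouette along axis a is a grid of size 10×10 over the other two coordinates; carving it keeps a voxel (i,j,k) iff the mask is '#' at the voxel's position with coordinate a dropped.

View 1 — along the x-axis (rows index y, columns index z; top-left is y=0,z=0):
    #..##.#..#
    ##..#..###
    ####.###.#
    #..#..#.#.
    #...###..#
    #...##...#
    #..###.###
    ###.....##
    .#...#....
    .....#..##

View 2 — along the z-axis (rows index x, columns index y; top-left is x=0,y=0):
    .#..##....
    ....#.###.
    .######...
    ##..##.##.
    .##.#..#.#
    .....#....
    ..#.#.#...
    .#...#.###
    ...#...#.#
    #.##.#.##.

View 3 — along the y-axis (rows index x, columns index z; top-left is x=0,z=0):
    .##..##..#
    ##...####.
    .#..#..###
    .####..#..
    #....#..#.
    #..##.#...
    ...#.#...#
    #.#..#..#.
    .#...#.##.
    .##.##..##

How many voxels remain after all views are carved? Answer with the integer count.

voxel count = 97

initial block: 10^3 = 1000
  1. axis=0 (YZ plane), |mask|=49  ⇒  voxels=490
  2. axis=2 (XY plane), |mask|=42  ⇒  voxels=206
  3. axis=1 (XZ plane), |mask|=45  ⇒  voxels=97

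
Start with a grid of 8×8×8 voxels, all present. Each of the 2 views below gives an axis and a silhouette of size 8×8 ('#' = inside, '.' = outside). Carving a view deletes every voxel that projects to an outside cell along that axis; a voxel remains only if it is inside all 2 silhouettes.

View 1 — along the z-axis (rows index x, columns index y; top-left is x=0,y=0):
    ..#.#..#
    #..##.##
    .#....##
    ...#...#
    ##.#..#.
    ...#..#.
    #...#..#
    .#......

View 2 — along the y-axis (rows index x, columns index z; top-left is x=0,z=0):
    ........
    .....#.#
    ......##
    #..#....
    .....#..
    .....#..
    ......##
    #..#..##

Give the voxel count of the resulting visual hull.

voxel count = 36

start: 8×8×8 = 512 voxels
after view 1 [z-axis, 23 of 64 cells solid] → remaining = 184
after view 2 [y-axis, 14 of 64 cells solid] → remaining = 36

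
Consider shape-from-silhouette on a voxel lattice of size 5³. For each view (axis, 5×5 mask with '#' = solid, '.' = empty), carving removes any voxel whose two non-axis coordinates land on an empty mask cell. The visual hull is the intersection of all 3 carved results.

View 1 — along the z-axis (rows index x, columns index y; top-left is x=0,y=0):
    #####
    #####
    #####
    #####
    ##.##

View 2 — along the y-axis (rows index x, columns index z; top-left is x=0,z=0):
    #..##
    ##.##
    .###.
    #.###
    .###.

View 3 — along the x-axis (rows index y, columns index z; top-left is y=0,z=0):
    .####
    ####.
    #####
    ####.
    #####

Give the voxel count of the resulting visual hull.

full grid |V| = 125
carve view 1 (along z, XY-mask fill 24/25): 120 voxels remain
carve view 2 (along y, XZ-mask fill 17/25): 82 voxels remain
carve view 3 (along x, YZ-mask fill 22/25): 73 voxels remain

voxel count = 73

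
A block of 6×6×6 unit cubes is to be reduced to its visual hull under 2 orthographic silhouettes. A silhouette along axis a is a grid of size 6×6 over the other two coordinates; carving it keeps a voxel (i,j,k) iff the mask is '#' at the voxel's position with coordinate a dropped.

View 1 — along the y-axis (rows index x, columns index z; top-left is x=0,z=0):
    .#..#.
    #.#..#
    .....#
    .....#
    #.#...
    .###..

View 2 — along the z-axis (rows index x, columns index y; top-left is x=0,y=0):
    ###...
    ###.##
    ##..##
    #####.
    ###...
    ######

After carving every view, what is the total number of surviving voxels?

|visual hull| = 54

start: 6×6×6 = 216 voxels
V1 y: intersect with XZ mask (12 set) -- 72 left
V2 z: intersect with XY mask (26 set) -- 54 left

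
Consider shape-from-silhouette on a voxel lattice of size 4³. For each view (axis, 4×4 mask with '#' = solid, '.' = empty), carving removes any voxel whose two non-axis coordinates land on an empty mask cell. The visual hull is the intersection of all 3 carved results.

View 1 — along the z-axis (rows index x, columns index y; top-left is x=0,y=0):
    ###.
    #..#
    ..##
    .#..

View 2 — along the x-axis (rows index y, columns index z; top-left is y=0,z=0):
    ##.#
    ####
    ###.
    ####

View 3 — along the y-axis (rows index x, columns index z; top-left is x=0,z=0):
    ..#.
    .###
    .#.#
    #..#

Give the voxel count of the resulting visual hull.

before carving: 64 voxels (4×4×4)
V1 z: intersect with XY mask (8 set) -- 32 left
V2 x: intersect with YZ mask (14 set) -- 28 left
V3 y: intersect with XZ mask (8 set) -- 12 left

|visual hull| = 12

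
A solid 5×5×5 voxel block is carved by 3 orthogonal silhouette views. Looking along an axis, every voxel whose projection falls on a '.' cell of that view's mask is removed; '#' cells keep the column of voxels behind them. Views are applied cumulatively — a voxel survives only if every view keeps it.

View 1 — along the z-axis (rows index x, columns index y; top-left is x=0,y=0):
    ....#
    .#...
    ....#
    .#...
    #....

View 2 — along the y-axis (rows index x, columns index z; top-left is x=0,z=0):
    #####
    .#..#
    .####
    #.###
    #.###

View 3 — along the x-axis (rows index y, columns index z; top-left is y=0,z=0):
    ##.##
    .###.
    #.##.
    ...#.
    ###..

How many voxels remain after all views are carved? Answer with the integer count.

voxel count = 11

before carving: 125 voxels (5×5×5)
[1] z-view keeps 5 columns → grid now 25
[2] y-view keeps 19 columns → grid now 19
[3] x-view keeps 14 columns → grid now 11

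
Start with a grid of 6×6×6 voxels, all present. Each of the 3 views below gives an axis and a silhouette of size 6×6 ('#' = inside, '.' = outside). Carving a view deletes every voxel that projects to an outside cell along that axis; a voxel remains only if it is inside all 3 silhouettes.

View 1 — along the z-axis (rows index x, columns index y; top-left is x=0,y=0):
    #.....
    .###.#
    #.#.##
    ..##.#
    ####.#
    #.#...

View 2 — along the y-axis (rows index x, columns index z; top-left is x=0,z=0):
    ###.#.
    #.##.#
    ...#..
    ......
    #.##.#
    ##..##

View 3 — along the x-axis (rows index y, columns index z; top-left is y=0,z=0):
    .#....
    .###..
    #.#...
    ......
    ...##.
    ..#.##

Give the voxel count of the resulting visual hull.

remaining voxels: 16

initial block: 6^3 = 216
carve view 1 (along z, XY-mask fill 19/36): 114 voxels remain
carve view 2 (along y, XZ-mask fill 17/36): 52 voxels remain
carve view 3 (along x, YZ-mask fill 11/36): 16 voxels remain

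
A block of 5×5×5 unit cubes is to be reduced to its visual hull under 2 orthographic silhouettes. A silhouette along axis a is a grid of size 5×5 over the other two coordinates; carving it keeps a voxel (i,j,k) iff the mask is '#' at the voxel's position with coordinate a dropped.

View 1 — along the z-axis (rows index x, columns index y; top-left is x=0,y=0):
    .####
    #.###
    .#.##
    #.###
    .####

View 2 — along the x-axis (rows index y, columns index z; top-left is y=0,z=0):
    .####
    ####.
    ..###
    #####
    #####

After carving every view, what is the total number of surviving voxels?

82 voxels

initial block: 5^3 = 125
[1] z-view keeps 19 columns → grid now 95
[2] x-view keeps 21 columns → grid now 82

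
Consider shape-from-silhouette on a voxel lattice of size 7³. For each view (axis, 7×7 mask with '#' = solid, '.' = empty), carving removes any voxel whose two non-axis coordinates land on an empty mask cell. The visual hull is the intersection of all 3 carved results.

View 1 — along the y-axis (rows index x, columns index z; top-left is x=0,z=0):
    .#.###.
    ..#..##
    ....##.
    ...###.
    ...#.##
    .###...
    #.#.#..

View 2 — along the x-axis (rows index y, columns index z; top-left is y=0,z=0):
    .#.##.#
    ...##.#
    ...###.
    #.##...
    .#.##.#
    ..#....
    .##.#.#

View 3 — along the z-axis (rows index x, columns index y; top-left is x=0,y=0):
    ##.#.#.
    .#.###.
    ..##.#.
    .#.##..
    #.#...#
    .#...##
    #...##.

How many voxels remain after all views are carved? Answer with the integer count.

before carving: 343 voxels (7×7×7)
[1] y-view keeps 21 columns → grid now 147
[2] x-view keeps 22 columns → grid now 69
[3] z-view keeps 23 columns → grid now 29

29 voxels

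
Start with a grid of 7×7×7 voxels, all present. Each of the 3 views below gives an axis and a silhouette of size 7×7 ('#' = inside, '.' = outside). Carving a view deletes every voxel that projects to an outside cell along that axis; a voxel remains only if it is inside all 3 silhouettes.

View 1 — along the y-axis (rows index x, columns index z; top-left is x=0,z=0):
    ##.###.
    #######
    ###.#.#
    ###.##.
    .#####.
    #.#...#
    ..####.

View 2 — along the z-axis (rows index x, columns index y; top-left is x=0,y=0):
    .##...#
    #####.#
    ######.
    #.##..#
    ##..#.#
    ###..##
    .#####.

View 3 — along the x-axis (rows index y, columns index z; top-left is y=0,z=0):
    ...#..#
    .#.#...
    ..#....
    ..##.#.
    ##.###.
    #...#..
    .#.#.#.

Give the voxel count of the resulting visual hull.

full grid |V| = 343
  1. axis=1 (XZ plane), |mask|=34  ⇒  voxels=238
  2. axis=2 (XY plane), |mask|=33  ⇒  voxels=162
  3. axis=0 (YZ plane), |mask|=18  ⇒  voxels=57

57 voxels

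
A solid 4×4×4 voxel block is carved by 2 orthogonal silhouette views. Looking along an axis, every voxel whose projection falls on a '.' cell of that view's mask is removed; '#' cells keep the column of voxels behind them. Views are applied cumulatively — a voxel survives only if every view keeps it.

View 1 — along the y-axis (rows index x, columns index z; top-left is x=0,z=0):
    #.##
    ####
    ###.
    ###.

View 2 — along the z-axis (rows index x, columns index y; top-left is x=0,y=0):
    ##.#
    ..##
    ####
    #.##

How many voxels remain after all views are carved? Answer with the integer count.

start: 4×4×4 = 64 voxels
[1] y-view keeps 13 columns → grid now 52
[2] z-view keeps 12 columns → grid now 38

|visual hull| = 38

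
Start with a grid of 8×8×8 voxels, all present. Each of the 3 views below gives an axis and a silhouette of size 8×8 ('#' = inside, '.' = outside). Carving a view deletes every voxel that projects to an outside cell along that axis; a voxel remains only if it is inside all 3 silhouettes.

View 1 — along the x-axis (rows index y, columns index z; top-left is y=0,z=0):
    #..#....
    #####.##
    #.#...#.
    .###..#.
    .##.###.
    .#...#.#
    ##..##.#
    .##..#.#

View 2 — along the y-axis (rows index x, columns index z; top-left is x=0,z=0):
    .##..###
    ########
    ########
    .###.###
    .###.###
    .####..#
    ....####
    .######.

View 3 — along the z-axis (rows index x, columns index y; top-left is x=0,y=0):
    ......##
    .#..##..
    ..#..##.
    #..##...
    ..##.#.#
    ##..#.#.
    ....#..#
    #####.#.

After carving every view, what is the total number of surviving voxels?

start: 8×8×8 = 512 voxels
[1] x-view keeps 33 columns → grid now 264
[2] y-view keeps 48 columns → grid now 202
[3] z-view keeps 27 columns → grid now 92

92 voxels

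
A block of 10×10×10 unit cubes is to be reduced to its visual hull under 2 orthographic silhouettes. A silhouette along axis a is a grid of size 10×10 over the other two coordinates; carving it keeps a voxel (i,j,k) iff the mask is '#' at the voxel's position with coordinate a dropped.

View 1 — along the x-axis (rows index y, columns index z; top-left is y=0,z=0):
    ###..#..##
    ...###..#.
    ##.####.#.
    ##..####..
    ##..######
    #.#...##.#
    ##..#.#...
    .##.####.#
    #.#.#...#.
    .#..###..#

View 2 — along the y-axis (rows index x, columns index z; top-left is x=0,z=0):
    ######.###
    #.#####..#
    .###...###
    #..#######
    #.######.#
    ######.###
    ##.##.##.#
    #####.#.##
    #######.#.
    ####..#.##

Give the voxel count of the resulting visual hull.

voxel count = 423

initial block: 10^3 = 1000
step 1: project along x, AND mask (56/100) → |grid| = 560
step 2: project along y, AND mask (77/100) → |grid| = 423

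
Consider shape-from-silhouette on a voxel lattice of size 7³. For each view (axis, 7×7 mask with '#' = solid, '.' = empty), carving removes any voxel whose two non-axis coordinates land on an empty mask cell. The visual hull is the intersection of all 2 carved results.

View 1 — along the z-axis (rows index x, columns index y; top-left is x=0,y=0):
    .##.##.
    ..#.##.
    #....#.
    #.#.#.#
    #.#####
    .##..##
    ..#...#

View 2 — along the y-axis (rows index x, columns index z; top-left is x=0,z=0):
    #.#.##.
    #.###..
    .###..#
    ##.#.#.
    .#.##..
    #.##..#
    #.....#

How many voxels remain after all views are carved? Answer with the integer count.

initial block: 7^3 = 343
after view 1 [z-axis, 25 of 49 cells solid] → remaining = 175
after view 2 [y-axis, 25 of 49 cells solid] → remaining = 90

90 voxels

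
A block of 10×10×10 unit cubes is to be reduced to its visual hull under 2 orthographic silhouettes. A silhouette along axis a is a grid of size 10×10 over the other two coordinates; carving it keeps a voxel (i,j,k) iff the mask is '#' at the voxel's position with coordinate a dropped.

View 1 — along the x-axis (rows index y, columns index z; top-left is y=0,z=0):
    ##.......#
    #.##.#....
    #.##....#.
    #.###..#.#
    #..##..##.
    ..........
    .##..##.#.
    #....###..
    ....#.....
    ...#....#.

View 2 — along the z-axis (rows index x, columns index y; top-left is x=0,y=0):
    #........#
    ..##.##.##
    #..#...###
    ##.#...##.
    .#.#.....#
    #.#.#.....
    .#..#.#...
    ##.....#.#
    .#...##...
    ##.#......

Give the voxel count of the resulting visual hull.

initial block: 10^3 = 1000
  1. axis=0 (YZ plane), |mask|=34  ⇒  voxels=340
  2. axis=2 (XY plane), |mask|=37  ⇒  voxels=130

voxel count = 130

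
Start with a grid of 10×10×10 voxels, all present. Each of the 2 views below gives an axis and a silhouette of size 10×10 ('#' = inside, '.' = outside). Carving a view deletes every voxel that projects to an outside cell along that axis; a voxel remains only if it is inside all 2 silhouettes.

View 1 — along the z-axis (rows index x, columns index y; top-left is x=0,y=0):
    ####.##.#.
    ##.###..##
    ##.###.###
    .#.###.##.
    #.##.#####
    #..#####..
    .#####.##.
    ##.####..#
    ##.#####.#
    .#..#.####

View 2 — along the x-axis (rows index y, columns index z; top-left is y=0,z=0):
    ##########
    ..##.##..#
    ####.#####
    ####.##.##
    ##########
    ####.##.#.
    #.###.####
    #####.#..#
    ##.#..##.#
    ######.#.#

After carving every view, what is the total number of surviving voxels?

initial block: 10^3 = 1000
[1] z-view keeps 70 columns → grid now 700
[2] x-view keeps 78 columns → grid now 539

remaining voxels: 539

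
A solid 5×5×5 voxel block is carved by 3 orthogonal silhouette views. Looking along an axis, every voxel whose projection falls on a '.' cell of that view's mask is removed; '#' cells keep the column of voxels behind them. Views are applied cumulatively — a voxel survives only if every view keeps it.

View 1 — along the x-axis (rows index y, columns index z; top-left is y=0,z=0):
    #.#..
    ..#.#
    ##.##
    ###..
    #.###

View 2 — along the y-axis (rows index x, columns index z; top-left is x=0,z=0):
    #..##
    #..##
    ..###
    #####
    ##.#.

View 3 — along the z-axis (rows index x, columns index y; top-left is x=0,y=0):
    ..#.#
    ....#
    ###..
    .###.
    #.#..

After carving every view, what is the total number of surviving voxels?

before carving: 125 voxels (5×5×5)
step 1: project along x, AND mask (15/25) → |grid| = 75
step 2: project along y, AND mask (17/25) → |grid| = 50
step 3: project along z, AND mask (11/25) → |grid| = 27

27 voxels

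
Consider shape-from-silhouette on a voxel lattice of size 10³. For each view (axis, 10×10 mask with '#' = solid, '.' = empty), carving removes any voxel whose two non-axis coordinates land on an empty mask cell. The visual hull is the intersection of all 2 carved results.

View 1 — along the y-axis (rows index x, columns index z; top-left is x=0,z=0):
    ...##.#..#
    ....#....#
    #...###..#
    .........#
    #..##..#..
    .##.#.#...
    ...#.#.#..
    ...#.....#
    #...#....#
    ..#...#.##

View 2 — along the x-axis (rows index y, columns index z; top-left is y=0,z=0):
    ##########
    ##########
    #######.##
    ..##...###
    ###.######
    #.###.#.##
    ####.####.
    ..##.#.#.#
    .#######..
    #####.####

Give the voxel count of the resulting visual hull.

remaining voxels: 252

full grid |V| = 1000
step 1: project along y, AND mask (32/100) → |grid| = 320
step 2: project along x, AND mask (79/100) → |grid| = 252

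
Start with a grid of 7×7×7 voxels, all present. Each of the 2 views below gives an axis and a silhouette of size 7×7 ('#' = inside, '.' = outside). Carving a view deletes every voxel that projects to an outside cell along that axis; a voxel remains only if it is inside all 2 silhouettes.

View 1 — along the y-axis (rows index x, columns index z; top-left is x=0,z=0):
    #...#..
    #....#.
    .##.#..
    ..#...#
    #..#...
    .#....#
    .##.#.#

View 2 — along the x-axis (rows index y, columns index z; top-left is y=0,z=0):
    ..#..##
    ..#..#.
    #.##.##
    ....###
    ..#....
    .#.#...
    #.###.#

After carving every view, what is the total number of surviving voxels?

start: 7×7×7 = 343 voxels
V1 y: intersect with XZ mask (17 set) -- 119 left
V2 x: intersect with YZ mask (21 set) -- 49 left

voxel count = 49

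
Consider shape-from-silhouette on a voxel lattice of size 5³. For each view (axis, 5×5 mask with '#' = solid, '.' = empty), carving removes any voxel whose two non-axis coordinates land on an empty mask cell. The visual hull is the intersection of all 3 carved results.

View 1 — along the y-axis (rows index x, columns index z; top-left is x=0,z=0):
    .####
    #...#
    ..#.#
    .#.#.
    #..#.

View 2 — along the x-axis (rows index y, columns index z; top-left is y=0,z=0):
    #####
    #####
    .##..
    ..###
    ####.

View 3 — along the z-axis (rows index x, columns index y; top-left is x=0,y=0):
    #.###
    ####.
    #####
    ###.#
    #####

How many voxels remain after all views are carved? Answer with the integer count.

remaining voxels: 39

start: 5×5×5 = 125 voxels
[1] y-view keeps 12 columns → grid now 60
[2] x-view keeps 19 columns → grid now 45
[3] z-view keeps 22 columns → grid now 39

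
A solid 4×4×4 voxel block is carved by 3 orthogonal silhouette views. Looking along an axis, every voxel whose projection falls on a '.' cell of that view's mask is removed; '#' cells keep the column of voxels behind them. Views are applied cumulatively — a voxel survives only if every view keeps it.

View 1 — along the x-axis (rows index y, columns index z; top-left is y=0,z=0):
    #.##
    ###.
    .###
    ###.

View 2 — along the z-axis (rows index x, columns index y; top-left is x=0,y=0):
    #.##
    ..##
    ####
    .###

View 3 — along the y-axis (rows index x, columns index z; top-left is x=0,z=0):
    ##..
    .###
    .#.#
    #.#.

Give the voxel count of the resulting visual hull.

full grid |V| = 64
step 1: project along x, AND mask (12/16) → |grid| = 48
step 2: project along z, AND mask (12/16) → |grid| = 36
step 3: project along y, AND mask (9/16) → |grid| = 19

|visual hull| = 19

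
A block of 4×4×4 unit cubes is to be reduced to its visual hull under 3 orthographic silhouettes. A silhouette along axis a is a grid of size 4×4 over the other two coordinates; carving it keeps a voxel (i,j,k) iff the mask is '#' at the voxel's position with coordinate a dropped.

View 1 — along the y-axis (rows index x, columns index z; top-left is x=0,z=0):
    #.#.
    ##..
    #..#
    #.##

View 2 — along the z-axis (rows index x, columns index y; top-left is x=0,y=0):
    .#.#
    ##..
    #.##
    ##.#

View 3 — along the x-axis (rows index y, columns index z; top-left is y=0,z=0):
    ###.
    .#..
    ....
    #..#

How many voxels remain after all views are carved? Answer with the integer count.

|visual hull| = 11

start: 4×4×4 = 64 voxels
V1 y: intersect with XZ mask (9 set) -- 36 left
V2 z: intersect with XY mask (10 set) -- 23 left
V3 x: intersect with YZ mask (6 set) -- 11 left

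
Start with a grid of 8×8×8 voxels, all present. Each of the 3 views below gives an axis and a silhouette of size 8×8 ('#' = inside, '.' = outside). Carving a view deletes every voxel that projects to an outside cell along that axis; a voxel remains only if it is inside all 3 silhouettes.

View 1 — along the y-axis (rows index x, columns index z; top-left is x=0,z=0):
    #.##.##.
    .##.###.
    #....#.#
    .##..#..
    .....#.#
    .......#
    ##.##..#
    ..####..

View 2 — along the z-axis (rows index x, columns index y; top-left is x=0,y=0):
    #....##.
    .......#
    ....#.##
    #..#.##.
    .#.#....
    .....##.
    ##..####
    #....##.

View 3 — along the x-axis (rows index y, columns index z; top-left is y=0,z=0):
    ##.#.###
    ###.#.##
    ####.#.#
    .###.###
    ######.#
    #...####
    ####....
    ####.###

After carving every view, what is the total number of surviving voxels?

voxel count = 62

start: 8×8×8 = 512 voxels
[1] y-view keeps 28 columns → grid now 224
[2] z-view keeps 24 columns → grid now 89
[3] x-view keeps 47 columns → grid now 62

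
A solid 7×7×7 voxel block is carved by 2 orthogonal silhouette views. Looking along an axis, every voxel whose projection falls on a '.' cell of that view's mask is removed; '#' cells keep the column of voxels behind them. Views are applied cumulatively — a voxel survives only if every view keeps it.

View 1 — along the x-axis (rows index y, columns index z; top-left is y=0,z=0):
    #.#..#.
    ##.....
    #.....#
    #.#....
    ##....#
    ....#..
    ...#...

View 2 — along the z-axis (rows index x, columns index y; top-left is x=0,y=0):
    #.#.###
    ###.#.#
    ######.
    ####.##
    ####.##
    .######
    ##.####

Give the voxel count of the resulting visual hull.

79 voxels

full grid |V| = 343
  1. axis=0 (YZ plane), |mask|=14  ⇒  voxels=98
  2. axis=2 (XY plane), |mask|=40  ⇒  voxels=79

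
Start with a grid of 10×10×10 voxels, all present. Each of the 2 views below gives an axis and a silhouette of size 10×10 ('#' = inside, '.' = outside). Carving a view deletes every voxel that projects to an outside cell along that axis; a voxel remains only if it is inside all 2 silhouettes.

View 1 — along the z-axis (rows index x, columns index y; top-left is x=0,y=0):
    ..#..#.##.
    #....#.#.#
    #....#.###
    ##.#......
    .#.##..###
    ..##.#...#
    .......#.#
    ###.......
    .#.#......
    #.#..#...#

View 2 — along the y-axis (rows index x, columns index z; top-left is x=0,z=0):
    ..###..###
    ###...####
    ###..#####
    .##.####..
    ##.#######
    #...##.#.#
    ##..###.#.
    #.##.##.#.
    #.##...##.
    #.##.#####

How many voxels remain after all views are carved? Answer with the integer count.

voxel count = 256

start: 10×10×10 = 1000 voxels
after view 1 [z-axis, 37 of 100 cells solid] → remaining = 370
after view 2 [y-axis, 66 of 100 cells solid] → remaining = 256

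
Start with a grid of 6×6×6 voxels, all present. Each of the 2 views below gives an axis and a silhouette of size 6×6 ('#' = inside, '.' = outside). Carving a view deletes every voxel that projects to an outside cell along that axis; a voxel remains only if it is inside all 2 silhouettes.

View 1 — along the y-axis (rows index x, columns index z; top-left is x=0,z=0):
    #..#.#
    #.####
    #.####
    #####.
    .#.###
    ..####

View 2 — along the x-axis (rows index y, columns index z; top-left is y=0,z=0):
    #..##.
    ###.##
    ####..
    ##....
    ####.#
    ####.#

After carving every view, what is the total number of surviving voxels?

remaining voxels: 99

start: 6×6×6 = 216 voxels
V1 y: intersect with XZ mask (26 set) -- 156 left
V2 x: intersect with YZ mask (24 set) -- 99 left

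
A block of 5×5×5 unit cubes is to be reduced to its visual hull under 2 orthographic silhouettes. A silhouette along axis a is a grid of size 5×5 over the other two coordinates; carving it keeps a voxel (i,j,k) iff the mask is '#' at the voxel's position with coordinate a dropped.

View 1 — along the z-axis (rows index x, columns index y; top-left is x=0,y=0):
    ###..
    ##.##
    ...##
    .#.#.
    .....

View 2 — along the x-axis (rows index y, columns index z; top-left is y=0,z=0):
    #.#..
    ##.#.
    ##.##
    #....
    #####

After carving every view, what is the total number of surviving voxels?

|visual hull| = 30

full grid |V| = 125
  1. axis=2 (XY plane), |mask|=11  ⇒  voxels=55
  2. axis=0 (YZ plane), |mask|=15  ⇒  voxels=30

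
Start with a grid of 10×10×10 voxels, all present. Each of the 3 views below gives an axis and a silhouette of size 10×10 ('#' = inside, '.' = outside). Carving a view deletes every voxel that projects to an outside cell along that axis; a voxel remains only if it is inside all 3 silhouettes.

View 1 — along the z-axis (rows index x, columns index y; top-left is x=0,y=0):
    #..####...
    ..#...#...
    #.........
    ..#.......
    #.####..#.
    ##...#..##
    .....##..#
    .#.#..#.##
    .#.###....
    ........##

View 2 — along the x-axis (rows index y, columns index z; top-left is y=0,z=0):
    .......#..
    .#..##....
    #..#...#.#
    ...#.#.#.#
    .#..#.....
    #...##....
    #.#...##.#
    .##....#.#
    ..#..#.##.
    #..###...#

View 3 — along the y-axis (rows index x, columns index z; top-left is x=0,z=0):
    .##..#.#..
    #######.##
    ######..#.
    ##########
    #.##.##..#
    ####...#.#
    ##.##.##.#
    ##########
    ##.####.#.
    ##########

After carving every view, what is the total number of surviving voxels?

voxel count = 86

before carving: 1000 voxels (10×10×10)
  1. axis=2 (XY plane), |mask|=34  ⇒  voxels=340
  2. axis=0 (YZ plane), |mask|=35  ⇒  voxels=118
  3. axis=1 (XZ plane), |mask|=76  ⇒  voxels=86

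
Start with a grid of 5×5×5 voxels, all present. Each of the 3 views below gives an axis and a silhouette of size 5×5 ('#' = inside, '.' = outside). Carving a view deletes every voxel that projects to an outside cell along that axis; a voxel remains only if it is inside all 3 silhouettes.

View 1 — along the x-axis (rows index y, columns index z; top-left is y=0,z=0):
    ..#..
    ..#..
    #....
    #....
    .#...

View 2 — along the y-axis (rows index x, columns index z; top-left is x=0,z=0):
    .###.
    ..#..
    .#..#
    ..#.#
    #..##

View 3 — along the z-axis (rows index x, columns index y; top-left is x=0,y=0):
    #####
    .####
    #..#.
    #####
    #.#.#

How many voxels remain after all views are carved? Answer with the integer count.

remaining voxels: 7

initial block: 5^3 = 125
step 1: project along x, AND mask (5/25) → |grid| = 25
step 2: project along y, AND mask (11/25) → |grid| = 10
step 3: project along z, AND mask (19/25) → |grid| = 7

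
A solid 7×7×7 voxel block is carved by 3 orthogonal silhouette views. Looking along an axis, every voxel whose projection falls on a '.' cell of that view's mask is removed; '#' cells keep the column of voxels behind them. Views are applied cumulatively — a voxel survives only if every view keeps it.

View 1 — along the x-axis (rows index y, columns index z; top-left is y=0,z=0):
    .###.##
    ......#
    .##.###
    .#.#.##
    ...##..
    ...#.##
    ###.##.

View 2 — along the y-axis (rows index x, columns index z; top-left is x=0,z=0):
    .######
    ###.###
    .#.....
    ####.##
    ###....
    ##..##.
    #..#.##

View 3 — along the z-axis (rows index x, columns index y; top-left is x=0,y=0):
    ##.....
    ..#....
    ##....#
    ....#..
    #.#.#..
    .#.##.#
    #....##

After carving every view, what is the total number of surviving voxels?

full grid |V| = 343
after view 1 [x-axis, 25 of 49 cells solid] → remaining = 175
after view 2 [y-axis, 30 of 49 cells solid] → remaining = 107
after view 3 [z-axis, 17 of 49 cells solid] → remaining = 33

33 voxels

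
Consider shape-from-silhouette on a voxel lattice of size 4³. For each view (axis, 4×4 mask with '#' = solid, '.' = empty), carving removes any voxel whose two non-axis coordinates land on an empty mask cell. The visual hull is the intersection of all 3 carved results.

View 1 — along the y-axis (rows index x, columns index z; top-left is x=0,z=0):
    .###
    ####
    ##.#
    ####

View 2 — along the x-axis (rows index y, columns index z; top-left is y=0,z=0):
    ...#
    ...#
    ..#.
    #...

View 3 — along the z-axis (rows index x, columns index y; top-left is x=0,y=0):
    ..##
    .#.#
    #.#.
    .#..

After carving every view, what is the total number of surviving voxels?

before carving: 64 voxels (4×4×4)
V1 y: intersect with XZ mask (14 set) -- 56 left
V2 x: intersect with YZ mask (4 set) -- 14 left
V3 z: intersect with XY mask (7 set) -- 5 left

|visual hull| = 5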